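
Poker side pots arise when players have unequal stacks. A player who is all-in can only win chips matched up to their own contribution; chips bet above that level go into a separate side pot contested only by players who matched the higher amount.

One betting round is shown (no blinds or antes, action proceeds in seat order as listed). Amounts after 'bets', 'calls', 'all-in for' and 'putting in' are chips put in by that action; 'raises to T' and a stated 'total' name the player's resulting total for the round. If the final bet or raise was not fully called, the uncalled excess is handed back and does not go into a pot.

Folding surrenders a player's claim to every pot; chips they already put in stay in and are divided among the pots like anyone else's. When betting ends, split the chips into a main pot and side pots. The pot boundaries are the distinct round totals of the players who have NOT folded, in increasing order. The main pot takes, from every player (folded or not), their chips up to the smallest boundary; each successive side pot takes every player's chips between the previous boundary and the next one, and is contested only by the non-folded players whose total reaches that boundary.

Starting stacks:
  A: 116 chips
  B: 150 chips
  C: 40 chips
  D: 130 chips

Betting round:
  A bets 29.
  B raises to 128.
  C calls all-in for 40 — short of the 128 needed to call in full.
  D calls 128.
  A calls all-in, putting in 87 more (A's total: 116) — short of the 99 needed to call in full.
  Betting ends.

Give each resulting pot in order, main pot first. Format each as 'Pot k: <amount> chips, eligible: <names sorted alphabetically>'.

Contributions: A=116, B=128, C=40, D=128
Pot levels (distinct totals of non-folded players): 40, 116, 128
Layer 1-40: 40 each from A, B, C, D = 40*4 = 160 chips; eligible A, B, C, D
Layer 41-116: 76 each from A, B, D = 76*3 = 228 chips; eligible A, B, D
Layer 117-128: 12 each from B, D = 12*2 = 24 chips; eligible B, D

Pot 1: 160 chips, eligible: A, B, C, D
Pot 2: 228 chips, eligible: A, B, D
Pot 3: 24 chips, eligible: B, D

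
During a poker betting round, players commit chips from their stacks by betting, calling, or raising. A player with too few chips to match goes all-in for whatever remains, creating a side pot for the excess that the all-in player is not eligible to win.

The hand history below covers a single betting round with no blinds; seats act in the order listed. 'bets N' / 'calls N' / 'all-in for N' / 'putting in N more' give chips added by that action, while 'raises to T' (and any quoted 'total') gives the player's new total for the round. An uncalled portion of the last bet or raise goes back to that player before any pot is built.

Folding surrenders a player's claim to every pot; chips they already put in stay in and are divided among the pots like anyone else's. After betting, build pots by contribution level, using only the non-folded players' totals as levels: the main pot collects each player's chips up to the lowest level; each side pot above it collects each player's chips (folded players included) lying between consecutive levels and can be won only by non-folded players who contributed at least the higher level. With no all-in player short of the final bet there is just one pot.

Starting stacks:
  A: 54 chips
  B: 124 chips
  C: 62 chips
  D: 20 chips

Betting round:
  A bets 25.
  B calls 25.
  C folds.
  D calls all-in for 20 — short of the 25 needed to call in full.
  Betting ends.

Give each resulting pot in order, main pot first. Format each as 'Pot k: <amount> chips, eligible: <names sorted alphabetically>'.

Pot 1: 60 chips, eligible: A, B, D
Pot 2: 10 chips, eligible: A, B

Derivation:
Contributions: A=25, B=25, D=20
Folded: C
Pot levels (distinct totals of non-folded players): 20, 25
Layer 1-20: 20 each from A, B, D = 20*3 = 60 chips; eligible A, B, D
Layer 21-25: 5 each from A, B = 5*2 = 10 chips; eligible A, B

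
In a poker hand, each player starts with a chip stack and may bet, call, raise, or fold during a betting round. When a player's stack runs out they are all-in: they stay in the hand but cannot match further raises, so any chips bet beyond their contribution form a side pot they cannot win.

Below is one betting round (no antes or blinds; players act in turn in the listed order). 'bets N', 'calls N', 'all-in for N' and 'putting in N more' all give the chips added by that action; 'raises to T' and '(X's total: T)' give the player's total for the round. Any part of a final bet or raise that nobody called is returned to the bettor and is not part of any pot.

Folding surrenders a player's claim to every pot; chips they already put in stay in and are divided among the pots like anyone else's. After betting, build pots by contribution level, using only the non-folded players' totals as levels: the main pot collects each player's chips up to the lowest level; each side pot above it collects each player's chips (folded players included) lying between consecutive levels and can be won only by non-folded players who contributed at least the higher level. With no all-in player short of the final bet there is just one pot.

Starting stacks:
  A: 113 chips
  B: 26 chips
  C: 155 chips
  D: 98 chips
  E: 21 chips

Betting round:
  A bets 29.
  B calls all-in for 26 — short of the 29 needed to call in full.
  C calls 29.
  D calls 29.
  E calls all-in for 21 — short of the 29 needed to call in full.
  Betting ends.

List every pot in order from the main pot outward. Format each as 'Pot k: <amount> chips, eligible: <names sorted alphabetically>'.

Pot 1: 105 chips, eligible: A, B, C, D, E
Pot 2: 20 chips, eligible: A, B, C, D
Pot 3: 9 chips, eligible: A, C, D

Derivation:
Contributions: A=29, B=26, C=29, D=29, E=21
Pot levels (distinct totals of non-folded players): 21, 26, 29
Layer 1-21: 21 each from A, B, C, D, E = 21*5 = 105 chips; eligible A, B, C, D, E
Layer 22-26: 5 each from A, B, C, D = 5*4 = 20 chips; eligible A, B, C, D
Layer 27-29: 3 each from A, C, D = 3*3 = 9 chips; eligible A, C, D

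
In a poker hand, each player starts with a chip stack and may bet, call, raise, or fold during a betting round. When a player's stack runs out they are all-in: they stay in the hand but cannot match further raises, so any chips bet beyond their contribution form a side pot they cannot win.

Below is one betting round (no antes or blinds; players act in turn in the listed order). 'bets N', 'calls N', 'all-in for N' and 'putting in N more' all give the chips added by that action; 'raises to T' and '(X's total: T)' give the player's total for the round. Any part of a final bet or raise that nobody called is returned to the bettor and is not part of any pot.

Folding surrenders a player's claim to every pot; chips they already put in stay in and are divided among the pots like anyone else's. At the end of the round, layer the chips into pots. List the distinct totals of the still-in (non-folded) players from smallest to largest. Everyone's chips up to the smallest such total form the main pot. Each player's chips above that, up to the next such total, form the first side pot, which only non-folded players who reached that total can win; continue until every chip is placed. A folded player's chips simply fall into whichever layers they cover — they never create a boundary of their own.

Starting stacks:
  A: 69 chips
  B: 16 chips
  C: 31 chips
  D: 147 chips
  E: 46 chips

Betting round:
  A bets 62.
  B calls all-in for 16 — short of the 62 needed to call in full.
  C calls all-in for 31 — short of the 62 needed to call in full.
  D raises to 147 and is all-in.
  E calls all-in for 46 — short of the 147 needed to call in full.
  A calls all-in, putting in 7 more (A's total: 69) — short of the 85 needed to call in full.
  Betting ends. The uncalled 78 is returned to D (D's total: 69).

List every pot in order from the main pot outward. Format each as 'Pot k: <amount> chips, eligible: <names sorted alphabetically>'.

Pot 1: 80 chips, eligible: A, B, C, D, E
Pot 2: 60 chips, eligible: A, C, D, E
Pot 3: 45 chips, eligible: A, D, E
Pot 4: 46 chips, eligible: A, D

Derivation:
Contributions (after 78 returned to D): A=69, B=16, C=31, D=69, E=46
Pot levels (distinct totals of non-folded players): 16, 31, 46, 69
Layer 1-16: 16 each from A, B, C, D, E = 16*5 = 80 chips; eligible A, B, C, D, E
Layer 17-31: 15 each from A, C, D, E = 15*4 = 60 chips; eligible A, C, D, E
Layer 32-46: 15 each from A, D, E = 15*3 = 45 chips; eligible A, D, E
Layer 47-69: 23 each from A, D = 23*2 = 46 chips; eligible A, D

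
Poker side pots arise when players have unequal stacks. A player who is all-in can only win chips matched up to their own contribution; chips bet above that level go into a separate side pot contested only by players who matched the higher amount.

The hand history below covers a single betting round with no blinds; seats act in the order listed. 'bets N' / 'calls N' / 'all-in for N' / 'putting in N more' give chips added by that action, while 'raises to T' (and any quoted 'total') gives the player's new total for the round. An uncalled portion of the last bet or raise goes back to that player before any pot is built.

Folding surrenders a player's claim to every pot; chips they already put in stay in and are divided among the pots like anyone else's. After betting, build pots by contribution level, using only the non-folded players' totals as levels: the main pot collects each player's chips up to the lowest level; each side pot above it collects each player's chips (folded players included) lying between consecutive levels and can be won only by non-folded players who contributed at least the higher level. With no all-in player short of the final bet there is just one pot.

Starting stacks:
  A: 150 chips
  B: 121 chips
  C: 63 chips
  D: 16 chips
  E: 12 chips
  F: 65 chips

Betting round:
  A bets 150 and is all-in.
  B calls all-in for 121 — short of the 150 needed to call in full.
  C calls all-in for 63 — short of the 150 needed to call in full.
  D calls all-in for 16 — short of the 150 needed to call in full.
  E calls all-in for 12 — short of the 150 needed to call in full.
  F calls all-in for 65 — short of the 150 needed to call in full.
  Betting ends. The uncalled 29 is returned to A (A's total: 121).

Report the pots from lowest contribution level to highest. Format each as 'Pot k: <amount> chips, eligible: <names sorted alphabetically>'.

Contributions (after 29 returned to A): A=121, B=121, C=63, D=16, E=12, F=65
Pot levels (distinct totals of non-folded players): 12, 16, 63, 65, 121
Layer 1-12: 12 each from A, B, C, D, E, F = 12*6 = 72 chips; eligible A, B, C, D, E, F
Layer 13-16: 4 each from A, B, C, D, F = 4*5 = 20 chips; eligible A, B, C, D, F
Layer 17-63: 47 each from A, B, C, F = 47*4 = 188 chips; eligible A, B, C, F
Layer 64-65: 2 each from A, B, F = 2*3 = 6 chips; eligible A, B, F
Layer 66-121: 56 each from A, B = 56*2 = 112 chips; eligible A, B

Pot 1: 72 chips, eligible: A, B, C, D, E, F
Pot 2: 20 chips, eligible: A, B, C, D, F
Pot 3: 188 chips, eligible: A, B, C, F
Pot 4: 6 chips, eligible: A, B, F
Pot 5: 112 chips, eligible: A, B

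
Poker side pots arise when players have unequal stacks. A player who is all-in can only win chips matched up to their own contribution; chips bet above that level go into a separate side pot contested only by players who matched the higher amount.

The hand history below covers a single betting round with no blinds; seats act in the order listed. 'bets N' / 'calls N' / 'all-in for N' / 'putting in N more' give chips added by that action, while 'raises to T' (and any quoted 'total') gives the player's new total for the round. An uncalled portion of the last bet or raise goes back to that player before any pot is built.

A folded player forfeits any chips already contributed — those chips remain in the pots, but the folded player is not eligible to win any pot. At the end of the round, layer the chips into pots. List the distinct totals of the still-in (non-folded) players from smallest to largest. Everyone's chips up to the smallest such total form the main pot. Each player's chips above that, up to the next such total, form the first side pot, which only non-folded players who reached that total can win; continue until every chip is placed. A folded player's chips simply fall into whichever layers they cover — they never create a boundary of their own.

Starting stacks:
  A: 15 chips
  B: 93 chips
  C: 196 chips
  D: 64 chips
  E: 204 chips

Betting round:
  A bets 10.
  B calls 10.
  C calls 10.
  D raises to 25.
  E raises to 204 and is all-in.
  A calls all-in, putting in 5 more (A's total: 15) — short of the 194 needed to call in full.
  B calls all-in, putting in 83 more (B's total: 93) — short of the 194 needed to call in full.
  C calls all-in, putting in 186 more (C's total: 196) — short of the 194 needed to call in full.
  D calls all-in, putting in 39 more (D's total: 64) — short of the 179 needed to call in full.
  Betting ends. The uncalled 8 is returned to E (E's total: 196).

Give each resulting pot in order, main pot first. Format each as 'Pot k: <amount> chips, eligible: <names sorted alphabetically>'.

Pot 1: 75 chips, eligible: A, B, C, D, E
Pot 2: 196 chips, eligible: B, C, D, E
Pot 3: 87 chips, eligible: B, C, E
Pot 4: 206 chips, eligible: C, E

Derivation:
Contributions (after 8 returned to E): A=15, B=93, C=196, D=64, E=196
Pot levels (distinct totals of non-folded players): 15, 64, 93, 196
Layer 1-15: 15 each from A, B, C, D, E = 15*5 = 75 chips; eligible A, B, C, D, E
Layer 16-64: 49 each from B, C, D, E = 49*4 = 196 chips; eligible B, C, D, E
Layer 65-93: 29 each from B, C, E = 29*3 = 87 chips; eligible B, C, E
Layer 94-196: 103 each from C, E = 103*2 = 206 chips; eligible C, E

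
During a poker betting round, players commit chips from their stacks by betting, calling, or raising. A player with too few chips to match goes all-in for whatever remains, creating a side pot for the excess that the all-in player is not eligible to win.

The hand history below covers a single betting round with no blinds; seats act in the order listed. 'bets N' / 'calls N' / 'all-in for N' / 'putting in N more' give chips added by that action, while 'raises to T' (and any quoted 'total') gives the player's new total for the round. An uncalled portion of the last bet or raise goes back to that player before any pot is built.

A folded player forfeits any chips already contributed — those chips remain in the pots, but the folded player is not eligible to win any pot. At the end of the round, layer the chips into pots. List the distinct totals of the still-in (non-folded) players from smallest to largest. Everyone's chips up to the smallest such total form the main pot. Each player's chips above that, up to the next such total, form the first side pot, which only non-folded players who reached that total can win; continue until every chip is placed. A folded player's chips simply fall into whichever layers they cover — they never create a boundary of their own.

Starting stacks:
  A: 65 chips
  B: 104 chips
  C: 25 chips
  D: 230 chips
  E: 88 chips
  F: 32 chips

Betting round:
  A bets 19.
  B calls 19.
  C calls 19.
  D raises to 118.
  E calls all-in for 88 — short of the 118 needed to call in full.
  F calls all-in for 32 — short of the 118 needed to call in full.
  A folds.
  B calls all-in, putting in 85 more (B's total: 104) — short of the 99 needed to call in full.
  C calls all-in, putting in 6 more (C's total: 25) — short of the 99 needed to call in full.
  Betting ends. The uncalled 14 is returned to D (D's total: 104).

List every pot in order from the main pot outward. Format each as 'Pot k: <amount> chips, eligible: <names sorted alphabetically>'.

Contributions (after 14 returned to D): A=19, B=104, C=25, D=104, E=88, F=32
Folded: A
Pot levels (distinct totals of non-folded players): 25, 32, 88, 104
Layer 1-25: A 19 + B 25 + C 25 + D 25 + E 25 + F 25 = 144 chips; eligible B, C, D, E, F
Layer 26-32: 7 each from B, D, E, F = 7*4 = 28 chips; eligible B, D, E, F
Layer 33-88: 56 each from B, D, E = 56*3 = 168 chips; eligible B, D, E
Layer 89-104: 16 each from B, D = 16*2 = 32 chips; eligible B, D

Pot 1: 144 chips, eligible: B, C, D, E, F
Pot 2: 28 chips, eligible: B, D, E, F
Pot 3: 168 chips, eligible: B, D, E
Pot 4: 32 chips, eligible: B, D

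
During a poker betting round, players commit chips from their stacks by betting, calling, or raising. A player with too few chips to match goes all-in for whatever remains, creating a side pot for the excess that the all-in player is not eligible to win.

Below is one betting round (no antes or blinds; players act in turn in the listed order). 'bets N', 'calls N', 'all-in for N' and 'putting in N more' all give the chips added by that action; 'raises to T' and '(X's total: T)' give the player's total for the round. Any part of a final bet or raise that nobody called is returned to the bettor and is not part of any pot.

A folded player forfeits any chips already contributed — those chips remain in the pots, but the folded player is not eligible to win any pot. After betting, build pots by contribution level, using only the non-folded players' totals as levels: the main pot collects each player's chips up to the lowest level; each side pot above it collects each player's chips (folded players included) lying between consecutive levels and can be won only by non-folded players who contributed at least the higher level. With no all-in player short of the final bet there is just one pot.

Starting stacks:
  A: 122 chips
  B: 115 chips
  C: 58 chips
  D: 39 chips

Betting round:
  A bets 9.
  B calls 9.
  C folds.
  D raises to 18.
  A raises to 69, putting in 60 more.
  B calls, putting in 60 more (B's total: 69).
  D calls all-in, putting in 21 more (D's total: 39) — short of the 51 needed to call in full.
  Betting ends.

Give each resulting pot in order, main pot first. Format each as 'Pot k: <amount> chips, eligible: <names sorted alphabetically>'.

Contributions: A=69, B=69, D=39
Folded: C
Pot levels (distinct totals of non-folded players): 39, 69
Layer 1-39: 39 each from A, B, D = 39*3 = 117 chips; eligible A, B, D
Layer 40-69: 30 each from A, B = 30*2 = 60 chips; eligible A, B

Pot 1: 117 chips, eligible: A, B, D
Pot 2: 60 chips, eligible: A, B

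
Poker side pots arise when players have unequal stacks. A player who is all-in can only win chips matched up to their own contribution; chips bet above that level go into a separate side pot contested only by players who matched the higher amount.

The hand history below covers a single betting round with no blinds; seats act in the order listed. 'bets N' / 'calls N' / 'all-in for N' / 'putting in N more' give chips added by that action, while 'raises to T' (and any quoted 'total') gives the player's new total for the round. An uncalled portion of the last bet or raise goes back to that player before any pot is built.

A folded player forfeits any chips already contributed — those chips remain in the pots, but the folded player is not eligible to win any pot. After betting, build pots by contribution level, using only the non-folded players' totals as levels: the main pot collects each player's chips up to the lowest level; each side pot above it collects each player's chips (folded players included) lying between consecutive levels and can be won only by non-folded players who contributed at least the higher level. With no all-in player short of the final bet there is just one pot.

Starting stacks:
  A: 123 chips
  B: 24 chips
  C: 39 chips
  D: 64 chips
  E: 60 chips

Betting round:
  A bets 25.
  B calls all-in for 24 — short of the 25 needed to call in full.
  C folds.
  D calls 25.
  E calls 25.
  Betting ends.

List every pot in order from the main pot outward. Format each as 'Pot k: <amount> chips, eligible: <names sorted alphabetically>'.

Contributions: A=25, B=24, D=25, E=25
Folded: C
Pot levels (distinct totals of non-folded players): 24, 25
Layer 1-24: 24 each from A, B, D, E = 24*4 = 96 chips; eligible A, B, D, E
Layer 25-25: 1 each from A, D, E = 1*3 = 3 chips; eligible A, D, E

Pot 1: 96 chips, eligible: A, B, D, E
Pot 2: 3 chips, eligible: A, D, E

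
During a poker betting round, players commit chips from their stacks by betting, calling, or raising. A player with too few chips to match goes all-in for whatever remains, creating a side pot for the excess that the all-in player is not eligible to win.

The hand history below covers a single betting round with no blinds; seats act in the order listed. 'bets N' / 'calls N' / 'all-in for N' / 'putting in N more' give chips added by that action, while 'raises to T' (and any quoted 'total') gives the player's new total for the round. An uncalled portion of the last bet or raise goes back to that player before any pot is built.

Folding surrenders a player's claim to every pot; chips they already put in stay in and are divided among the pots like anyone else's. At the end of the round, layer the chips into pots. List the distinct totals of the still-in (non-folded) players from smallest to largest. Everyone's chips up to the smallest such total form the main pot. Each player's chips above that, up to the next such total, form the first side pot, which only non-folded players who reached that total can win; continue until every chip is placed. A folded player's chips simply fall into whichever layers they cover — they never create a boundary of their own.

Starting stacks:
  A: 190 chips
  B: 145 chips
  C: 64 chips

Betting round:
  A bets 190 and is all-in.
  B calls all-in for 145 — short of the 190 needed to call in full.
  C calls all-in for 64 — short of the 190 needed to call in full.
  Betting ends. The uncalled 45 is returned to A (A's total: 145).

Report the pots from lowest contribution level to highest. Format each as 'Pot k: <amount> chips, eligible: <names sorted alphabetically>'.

Pot 1: 192 chips, eligible: A, B, C
Pot 2: 162 chips, eligible: A, B

Derivation:
Contributions (after 45 returned to A): A=145, B=145, C=64
Pot levels (distinct totals of non-folded players): 64, 145
Layer 1-64: 64 each from A, B, C = 64*3 = 192 chips; eligible A, B, C
Layer 65-145: 81 each from A, B = 81*2 = 162 chips; eligible A, B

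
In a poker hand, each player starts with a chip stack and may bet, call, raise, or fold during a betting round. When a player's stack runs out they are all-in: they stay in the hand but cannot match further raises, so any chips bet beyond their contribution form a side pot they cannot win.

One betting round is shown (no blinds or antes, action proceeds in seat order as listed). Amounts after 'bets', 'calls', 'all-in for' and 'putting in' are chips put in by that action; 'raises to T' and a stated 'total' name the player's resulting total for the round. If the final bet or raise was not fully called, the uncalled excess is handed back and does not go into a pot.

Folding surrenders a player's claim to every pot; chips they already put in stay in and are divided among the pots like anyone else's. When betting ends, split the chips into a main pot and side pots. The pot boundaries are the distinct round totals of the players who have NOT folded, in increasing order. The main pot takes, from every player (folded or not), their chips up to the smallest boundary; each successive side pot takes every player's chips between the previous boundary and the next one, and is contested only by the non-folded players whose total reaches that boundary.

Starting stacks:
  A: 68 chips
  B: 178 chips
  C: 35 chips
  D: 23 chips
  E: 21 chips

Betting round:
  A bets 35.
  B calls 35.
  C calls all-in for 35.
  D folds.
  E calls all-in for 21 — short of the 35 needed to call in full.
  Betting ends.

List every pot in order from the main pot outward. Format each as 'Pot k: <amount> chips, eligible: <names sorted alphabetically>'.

Contributions: A=35, B=35, C=35, E=21
Folded: D
Pot levels (distinct totals of non-folded players): 21, 35
Layer 1-21: 21 each from A, B, C, E = 21*4 = 84 chips; eligible A, B, C, E
Layer 22-35: 14 each from A, B, C = 14*3 = 42 chips; eligible A, B, C

Pot 1: 84 chips, eligible: A, B, C, E
Pot 2: 42 chips, eligible: A, B, C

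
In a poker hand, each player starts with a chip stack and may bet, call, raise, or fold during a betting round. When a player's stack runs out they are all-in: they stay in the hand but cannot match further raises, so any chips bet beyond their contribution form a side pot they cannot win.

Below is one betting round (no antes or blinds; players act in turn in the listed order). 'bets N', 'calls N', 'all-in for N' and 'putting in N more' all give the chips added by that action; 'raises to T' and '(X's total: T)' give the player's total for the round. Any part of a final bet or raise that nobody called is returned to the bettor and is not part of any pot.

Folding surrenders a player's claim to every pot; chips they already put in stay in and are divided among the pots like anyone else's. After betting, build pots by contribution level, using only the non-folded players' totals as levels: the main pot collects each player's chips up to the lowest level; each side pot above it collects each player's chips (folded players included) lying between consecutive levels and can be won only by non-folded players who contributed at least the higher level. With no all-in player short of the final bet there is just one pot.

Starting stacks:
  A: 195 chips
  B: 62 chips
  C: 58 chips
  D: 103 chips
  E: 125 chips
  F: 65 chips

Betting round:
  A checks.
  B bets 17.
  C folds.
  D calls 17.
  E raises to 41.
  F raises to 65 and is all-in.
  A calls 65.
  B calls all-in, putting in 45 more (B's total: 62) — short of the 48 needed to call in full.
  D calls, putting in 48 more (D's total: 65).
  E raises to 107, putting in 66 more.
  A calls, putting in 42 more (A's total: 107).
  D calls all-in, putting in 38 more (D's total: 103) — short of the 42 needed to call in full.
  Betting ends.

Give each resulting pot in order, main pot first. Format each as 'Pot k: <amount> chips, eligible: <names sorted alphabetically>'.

Pot 1: 310 chips, eligible: A, B, D, E, F
Pot 2: 12 chips, eligible: A, D, E, F
Pot 3: 114 chips, eligible: A, D, E
Pot 4: 8 chips, eligible: A, E

Derivation:
Contributions: A=107, B=62, D=103, E=107, F=65
Folded: C
Pot levels (distinct totals of non-folded players): 62, 65, 103, 107
Layer 1-62: 62 each from A, B, D, E, F = 62*5 = 310 chips; eligible A, B, D, E, F
Layer 63-65: 3 each from A, D, E, F = 3*4 = 12 chips; eligible A, D, E, F
Layer 66-103: 38 each from A, D, E = 38*3 = 114 chips; eligible A, D, E
Layer 104-107: 4 each from A, E = 4*2 = 8 chips; eligible A, E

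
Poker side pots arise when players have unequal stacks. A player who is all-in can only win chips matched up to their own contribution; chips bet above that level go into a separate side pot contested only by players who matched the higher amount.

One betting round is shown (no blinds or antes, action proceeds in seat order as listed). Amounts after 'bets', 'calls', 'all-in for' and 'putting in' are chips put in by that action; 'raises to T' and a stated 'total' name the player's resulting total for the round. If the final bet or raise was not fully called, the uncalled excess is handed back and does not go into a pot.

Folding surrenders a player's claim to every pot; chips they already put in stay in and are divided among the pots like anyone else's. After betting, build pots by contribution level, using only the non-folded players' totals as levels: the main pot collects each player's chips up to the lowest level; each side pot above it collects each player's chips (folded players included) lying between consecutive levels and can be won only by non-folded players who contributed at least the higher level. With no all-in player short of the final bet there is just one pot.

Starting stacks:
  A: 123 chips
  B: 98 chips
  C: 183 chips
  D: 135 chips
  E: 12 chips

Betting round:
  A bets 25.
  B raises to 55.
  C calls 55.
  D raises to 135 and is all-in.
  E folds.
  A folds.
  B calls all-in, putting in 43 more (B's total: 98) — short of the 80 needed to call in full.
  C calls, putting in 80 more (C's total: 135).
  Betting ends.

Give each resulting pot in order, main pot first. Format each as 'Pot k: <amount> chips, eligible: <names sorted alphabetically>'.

Pot 1: 319 chips, eligible: B, C, D
Pot 2: 74 chips, eligible: C, D

Derivation:
Contributions: A=25, B=98, C=135, D=135
Folded: A, E
Pot levels (distinct totals of non-folded players): 98, 135
Layer 1-98: A 25 + B 98 + C 98 + D 98 = 319 chips; eligible B, C, D
Layer 99-135: 37 each from C, D = 37*2 = 74 chips; eligible C, D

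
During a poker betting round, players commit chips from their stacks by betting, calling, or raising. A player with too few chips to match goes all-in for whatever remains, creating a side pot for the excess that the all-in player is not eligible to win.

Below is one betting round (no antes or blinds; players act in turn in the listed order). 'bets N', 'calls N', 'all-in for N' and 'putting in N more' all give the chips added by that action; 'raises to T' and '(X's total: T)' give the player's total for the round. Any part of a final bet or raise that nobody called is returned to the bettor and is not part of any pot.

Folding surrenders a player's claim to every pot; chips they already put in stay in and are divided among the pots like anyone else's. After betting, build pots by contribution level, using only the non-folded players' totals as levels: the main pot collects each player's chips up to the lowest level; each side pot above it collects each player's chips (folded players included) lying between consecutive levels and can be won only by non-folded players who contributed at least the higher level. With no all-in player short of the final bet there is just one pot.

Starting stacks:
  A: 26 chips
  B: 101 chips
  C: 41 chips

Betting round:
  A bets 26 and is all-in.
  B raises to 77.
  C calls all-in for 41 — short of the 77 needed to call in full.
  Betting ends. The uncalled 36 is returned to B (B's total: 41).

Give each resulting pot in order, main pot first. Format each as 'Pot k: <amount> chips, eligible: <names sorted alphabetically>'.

Pot 1: 78 chips, eligible: A, B, C
Pot 2: 30 chips, eligible: B, C

Derivation:
Contributions (after 36 returned to B): A=26, B=41, C=41
Pot levels (distinct totals of non-folded players): 26, 41
Layer 1-26: 26 each from A, B, C = 26*3 = 78 chips; eligible A, B, C
Layer 27-41: 15 each from B, C = 15*2 = 30 chips; eligible B, C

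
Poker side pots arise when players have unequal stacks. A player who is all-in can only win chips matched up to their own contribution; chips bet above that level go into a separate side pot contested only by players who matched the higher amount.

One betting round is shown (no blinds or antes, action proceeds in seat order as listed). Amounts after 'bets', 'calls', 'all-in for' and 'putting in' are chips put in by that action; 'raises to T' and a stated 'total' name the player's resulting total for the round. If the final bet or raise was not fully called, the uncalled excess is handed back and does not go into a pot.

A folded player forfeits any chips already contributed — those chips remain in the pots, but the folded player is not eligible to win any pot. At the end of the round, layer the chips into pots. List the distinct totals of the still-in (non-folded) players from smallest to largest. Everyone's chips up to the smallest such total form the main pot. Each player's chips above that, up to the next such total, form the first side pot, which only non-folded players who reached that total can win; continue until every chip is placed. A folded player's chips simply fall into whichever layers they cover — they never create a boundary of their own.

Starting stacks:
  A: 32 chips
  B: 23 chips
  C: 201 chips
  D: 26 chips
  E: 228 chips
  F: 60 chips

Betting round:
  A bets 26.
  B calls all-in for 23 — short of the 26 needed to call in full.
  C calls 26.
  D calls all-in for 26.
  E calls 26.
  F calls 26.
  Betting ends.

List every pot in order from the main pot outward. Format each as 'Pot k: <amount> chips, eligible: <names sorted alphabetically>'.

Contributions: A=26, B=23, C=26, D=26, E=26, F=26
Pot levels (distinct totals of non-folded players): 23, 26
Layer 1-23: 23 each from A, B, C, D, E, F = 23*6 = 138 chips; eligible A, B, C, D, E, F
Layer 24-26: 3 each from A, C, D, E, F = 3*5 = 15 chips; eligible A, C, D, E, F

Pot 1: 138 chips, eligible: A, B, C, D, E, F
Pot 2: 15 chips, eligible: A, C, D, E, F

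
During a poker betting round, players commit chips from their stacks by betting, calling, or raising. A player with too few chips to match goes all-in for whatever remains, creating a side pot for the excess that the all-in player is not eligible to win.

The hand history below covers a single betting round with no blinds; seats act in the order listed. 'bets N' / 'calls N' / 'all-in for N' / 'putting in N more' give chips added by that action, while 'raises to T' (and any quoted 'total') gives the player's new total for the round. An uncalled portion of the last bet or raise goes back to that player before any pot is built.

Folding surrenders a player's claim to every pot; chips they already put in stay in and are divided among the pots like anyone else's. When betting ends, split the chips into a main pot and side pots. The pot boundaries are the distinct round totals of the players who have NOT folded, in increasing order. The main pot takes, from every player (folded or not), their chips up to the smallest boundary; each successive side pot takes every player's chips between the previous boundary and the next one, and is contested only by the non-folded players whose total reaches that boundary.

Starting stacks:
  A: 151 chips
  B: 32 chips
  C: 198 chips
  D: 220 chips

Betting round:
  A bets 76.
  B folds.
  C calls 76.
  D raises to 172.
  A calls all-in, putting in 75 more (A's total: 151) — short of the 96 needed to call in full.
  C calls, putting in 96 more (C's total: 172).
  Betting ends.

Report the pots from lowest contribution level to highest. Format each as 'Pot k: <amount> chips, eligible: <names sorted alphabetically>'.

Pot 1: 453 chips, eligible: A, C, D
Pot 2: 42 chips, eligible: C, D

Derivation:
Contributions: A=151, C=172, D=172
Folded: B
Pot levels (distinct totals of non-folded players): 151, 172
Layer 1-151: 151 each from A, C, D = 151*3 = 453 chips; eligible A, C, D
Layer 152-172: 21 each from C, D = 21*2 = 42 chips; eligible C, D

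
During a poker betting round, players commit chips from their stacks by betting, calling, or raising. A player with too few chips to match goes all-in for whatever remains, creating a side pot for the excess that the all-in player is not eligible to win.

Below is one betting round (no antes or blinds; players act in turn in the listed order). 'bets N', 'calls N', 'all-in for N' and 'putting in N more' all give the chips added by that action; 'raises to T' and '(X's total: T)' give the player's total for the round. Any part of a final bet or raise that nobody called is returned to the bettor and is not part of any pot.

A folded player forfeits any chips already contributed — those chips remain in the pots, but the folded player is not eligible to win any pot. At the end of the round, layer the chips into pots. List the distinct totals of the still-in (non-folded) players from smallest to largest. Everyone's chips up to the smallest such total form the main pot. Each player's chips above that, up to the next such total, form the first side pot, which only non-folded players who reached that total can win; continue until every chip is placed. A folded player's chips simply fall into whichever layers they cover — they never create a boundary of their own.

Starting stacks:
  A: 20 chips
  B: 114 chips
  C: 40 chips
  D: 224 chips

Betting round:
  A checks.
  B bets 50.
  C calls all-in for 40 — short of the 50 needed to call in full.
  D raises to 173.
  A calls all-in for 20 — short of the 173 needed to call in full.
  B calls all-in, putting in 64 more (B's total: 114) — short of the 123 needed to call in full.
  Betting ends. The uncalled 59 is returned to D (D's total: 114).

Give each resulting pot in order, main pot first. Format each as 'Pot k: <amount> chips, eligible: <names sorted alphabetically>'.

Pot 1: 80 chips, eligible: A, B, C, D
Pot 2: 60 chips, eligible: B, C, D
Pot 3: 148 chips, eligible: B, D

Derivation:
Contributions (after 59 returned to D): A=20, B=114, C=40, D=114
Pot levels (distinct totals of non-folded players): 20, 40, 114
Layer 1-20: 20 each from A, B, C, D = 20*4 = 80 chips; eligible A, B, C, D
Layer 21-40: 20 each from B, C, D = 20*3 = 60 chips; eligible B, C, D
Layer 41-114: 74 each from B, D = 74*2 = 148 chips; eligible B, D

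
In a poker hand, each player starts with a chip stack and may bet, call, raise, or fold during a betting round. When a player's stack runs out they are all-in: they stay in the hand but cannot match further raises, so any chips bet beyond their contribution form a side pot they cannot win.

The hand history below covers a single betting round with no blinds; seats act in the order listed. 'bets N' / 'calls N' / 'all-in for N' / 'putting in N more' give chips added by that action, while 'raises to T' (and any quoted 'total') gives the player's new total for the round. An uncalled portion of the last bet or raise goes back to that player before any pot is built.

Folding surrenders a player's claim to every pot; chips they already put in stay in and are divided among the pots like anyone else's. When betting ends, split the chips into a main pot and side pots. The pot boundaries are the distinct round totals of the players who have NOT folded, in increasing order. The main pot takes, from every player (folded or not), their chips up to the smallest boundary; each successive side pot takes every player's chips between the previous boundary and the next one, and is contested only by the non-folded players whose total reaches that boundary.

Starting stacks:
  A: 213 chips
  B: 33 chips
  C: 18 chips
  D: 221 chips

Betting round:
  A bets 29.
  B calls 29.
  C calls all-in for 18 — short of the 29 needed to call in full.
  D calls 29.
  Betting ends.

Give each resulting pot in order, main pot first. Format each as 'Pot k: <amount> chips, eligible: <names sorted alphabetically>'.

Contributions: A=29, B=29, C=18, D=29
Pot levels (distinct totals of non-folded players): 18, 29
Layer 1-18: 18 each from A, B, C, D = 18*4 = 72 chips; eligible A, B, C, D
Layer 19-29: 11 each from A, B, D = 11*3 = 33 chips; eligible A, B, D

Pot 1: 72 chips, eligible: A, B, C, D
Pot 2: 33 chips, eligible: A, B, D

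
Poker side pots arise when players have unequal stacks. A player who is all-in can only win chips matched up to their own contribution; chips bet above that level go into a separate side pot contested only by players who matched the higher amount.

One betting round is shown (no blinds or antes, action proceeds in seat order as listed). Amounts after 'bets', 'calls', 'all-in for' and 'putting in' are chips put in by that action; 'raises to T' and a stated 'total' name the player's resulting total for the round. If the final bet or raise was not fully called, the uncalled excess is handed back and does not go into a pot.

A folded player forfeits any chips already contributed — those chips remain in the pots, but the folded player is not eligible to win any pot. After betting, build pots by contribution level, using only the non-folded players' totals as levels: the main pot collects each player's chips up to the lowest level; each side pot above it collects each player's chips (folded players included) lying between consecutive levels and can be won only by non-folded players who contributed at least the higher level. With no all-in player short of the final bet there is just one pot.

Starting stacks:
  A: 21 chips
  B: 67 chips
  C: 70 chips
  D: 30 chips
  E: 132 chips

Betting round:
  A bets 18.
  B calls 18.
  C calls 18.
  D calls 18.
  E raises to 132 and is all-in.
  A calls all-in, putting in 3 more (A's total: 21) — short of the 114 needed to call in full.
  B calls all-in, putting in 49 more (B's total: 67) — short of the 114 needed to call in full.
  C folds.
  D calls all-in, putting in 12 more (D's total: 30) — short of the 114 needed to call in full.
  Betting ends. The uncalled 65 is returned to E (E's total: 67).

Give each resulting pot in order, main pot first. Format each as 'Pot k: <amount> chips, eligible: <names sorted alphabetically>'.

Pot 1: 102 chips, eligible: A, B, D, E
Pot 2: 27 chips, eligible: B, D, E
Pot 3: 74 chips, eligible: B, E

Derivation:
Contributions (after 65 returned to E): A=21, B=67, C=18, D=30, E=67
Folded: C
Pot levels (distinct totals of non-folded players): 21, 30, 67
Layer 1-21: A 21 + B 21 + C 18 + D 21 + E 21 = 102 chips; eligible A, B, D, E
Layer 22-30: 9 each from B, D, E = 9*3 = 27 chips; eligible B, D, E
Layer 31-67: 37 each from B, E = 37*2 = 74 chips; eligible B, E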